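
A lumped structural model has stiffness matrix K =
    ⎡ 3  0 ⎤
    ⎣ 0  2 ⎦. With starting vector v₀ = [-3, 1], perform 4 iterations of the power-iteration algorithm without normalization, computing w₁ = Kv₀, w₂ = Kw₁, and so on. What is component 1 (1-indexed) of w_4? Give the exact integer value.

w1 = Kv₀ = (3·(-3) + 0·1; 0·(-3) + 2·1) = (-9, 2)
w2 = Kw1 = (3·(-9) + 0·2; 0·(-9) + 2·2) = (-27, 4)
w3 = Kw2 = (-81, 8)
w4 = Kw3 = (-243, 16)
The requested component of w4 is -243.

-243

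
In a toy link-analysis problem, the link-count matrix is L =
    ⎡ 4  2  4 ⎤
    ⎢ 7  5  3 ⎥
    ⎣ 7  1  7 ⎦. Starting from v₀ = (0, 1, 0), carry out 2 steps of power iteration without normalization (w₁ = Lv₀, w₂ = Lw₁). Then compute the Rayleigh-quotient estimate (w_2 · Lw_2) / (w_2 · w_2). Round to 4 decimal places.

w1 = Lv₀ = (4·0 + 2·1 + 4·0; 7·0 + 5·1 + 3·0; 7·0 + 1·1 + 7·0) = (2, 5, 1)
w2 = Lw1 = (4·2 + 2·5 + 4·1; 7·2 + 5·5 + 3·1; 7·2 + 1·5 + 7·1) = (22, 42, 26)
Lw2 = (276, 442, 378)
w2·Lw2 = 22·276 + 42·442 + 26·378 = 34464; w2·w2 = 22·22 + 42·42 + 26·26 = 2924
λ ≈ 34464/2924 = 11.7866

11.7866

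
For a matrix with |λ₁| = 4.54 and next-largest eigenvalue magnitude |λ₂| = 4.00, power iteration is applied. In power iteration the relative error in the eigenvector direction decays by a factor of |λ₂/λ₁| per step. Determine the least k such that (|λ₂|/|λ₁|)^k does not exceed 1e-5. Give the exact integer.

91

|λ₂/λ₁| = 4.00/4.54 = 0.88106
Need k ≥ ln(1e-5) / ln(0.88106) = -11.5129 / -0.1266 ≈ 90.916
Smallest integer k satisfying the bound: 91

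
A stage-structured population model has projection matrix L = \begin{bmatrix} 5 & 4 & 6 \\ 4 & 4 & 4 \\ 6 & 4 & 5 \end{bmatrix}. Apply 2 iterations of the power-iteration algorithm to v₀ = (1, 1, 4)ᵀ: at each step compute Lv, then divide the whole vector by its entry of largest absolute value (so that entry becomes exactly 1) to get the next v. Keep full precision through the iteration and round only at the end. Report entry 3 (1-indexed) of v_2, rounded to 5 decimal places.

1.00000

Lv0 = (33.000000, 24.000000, 30.000000); divide by 33.000000 → v1 = (1.000000, 0.727273, 0.909091)
Lv1 = (13.363636, 10.545455, 13.454545); divide by 13.454545 → v2 = (0.993243, 0.783784, 1.000000)
Requested entry of v2: 444/444 = 1.00000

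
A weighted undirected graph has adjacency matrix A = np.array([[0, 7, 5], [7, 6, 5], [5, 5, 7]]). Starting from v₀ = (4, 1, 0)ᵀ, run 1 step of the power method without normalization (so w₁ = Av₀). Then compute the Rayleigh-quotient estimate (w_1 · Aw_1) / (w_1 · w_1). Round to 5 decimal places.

w1 = Av₀ = (0·4 + 7·1 + 5·0; 7·4 + 6·1 + 5·0; 5·4 + 5·1 + 7·0) = (7, 34, 25)
Aw1 = (363, 378, 380)
w1·Aw1 = 7·363 + 34·378 + 25·380 = 24893; w1·w1 = 7·7 + 34·34 + 25·25 = 1830
λ ≈ 24893/1830 = 13.60273

13.60273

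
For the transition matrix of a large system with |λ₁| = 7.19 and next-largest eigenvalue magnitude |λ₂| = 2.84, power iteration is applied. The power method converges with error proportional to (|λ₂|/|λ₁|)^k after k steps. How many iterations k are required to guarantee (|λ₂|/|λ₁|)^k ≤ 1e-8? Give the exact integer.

20

|λ₂/λ₁| = 2.84/7.19 = 0.39499
Need k ≥ ln(1e-8) / ln(0.39499) = -18.4207 / -0.9289 ≈ 19.831
Smallest integer k satisfying the bound: 20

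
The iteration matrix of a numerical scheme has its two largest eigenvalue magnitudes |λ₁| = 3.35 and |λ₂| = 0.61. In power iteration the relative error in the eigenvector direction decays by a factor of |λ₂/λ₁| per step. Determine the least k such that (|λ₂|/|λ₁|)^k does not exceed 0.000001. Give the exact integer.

|λ₂/λ₁| = 0.61/3.35 = 0.18209
Need k ≥ ln(0.000001) / ln(0.18209) = -13.8155 / -1.7033 ≈ 8.111
Smallest integer k satisfying the bound: 9

9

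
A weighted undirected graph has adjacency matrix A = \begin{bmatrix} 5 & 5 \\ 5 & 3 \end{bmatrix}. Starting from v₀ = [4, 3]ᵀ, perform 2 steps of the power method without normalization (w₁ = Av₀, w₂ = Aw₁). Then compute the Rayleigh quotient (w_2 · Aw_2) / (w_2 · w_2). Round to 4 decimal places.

9.0990

w1 = Av₀ = (5·4 + 5·3; 5·4 + 3·3) = (35, 29)
w2 = Aw1 = (5·35 + 5·29; 5·35 + 3·29) = (320, 262)
Aw2 = (2910, 2386)
w2·Aw2 = 320·2910 + 262·2386 = 1556332; w2·w2 = 320·320 + 262·262 = 171044
λ ≈ 1556332/171044 = 9.0990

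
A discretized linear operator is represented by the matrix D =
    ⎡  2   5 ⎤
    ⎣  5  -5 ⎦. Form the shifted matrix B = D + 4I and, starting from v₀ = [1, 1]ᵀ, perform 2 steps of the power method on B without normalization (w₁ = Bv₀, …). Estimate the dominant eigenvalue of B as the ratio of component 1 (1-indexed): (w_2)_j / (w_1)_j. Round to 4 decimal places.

μ ≈ 7.8182

B = D + 4I has rows (6, 5); (5, -1)
w1 = Bv₀ = (6·1 + 5·1; 5·1 + (-1)·1) = (11, 4)
w2 = Bw1 = (6·11 + 5·4; 5·11 + (-1)·4) = (86, 51)
Ratio: 86/11 = 7.8182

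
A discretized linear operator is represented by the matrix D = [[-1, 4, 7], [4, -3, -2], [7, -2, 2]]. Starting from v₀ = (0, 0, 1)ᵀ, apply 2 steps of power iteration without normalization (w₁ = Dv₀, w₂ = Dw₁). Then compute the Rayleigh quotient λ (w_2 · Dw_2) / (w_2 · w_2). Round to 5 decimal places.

w1 = Dv₀ = (7, -2, 2)
w2 = Dw1 = (-1, 30, 57)
Dw2 = (520, -208, 47)
w2·Dw2 = (-1)·520 + 30·(-208) + 57·47 = -4081; w2·w2 = (-1)·(-1) + 30·30 + 57·57 = 4150
λ ≈ -4081/4150 = -0.98337

-0.98337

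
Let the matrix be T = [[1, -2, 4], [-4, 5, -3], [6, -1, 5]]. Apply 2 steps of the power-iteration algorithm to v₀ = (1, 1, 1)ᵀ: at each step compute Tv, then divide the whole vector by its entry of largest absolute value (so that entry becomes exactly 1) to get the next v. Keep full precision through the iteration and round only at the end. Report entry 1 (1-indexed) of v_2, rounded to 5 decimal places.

0.67143

Tv0 = (3.000000, -2.000000, 10.000000); divide by 10.000000 → v1 = (0.300000, -0.200000, 1.000000)
Tv1 = (4.700000, -5.200000, 7.000000); divide by 7.000000 → v2 = (0.671429, -0.742857, 1.000000)
Requested entry of v2: 47/70 = 0.67143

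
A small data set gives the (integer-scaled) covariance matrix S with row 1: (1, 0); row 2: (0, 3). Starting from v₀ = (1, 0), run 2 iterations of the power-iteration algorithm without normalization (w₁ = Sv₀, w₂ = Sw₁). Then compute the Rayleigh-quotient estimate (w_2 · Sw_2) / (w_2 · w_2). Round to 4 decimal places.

1.0000

w1 = Sv₀ = (1·1 + 0·0; 0·1 + 3·0) = (1, 0)
w2 = Sw1 = (1·1 + 0·0; 0·1 + 3·0) = (1, 0)
Sw2 = (1, 0)
w2·Sw2 = 1·1 + 0·0 = 1; w2·w2 = 1·1 + 0·0 = 1
λ ≈ 1/1 = 1.0000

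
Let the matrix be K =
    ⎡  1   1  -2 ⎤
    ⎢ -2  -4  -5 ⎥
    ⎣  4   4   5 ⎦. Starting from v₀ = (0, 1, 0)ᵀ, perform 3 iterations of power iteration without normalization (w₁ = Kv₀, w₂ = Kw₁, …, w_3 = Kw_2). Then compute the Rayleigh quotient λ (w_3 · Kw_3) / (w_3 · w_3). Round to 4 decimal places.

w1 = Kv₀ = (1·0 + 1·1 + (-2)·0; (-2)·0 + (-4)·1 + (-5)·0; 4·0 + 4·1 + 5·0) = (1, -4, 4)
w2 = Kw1 = (1·1 + 1·(-4) + (-2)·4; (-2)·1 + (-4)·(-4) + (-5)·4; 4·1 + 4·(-4) + 5·4) = (-11, -6, 8)
w3 = Kw2 = (-33, 6, -28)
Kw3 = (29, 182, -248)
w3·Kw3 = (-33)·29 + 6·182 + (-28)·(-248) = 7079; w3·w3 = (-33)·(-33) + 6·6 + (-28)·(-28) = 1909
λ ≈ 7079/1909 = 3.7082

λ ≈ 3.7082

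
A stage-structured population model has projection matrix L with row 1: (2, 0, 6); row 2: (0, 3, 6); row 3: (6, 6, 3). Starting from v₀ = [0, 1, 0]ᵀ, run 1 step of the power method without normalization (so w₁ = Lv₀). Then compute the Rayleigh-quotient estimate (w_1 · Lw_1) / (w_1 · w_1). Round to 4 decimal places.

λ ≈ 7.8000

w1 = Lv₀ = (2·0 + 0·1 + 6·0; 0·0 + 3·1 + 6·0; 6·0 + 6·1 + 3·0) = (0, 3, 6)
Lw1 = (36, 45, 36)
w1·Lw1 = 0·36 + 3·45 + 6·36 = 351; w1·w1 = 0·0 + 3·3 + 6·6 = 45
λ ≈ 351/45 = 7.8000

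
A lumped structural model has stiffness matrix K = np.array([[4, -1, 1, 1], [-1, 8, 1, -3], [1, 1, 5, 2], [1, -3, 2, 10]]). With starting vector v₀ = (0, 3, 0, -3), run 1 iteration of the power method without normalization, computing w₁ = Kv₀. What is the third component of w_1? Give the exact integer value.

-3

w1 = Kv₀ = (4·0 + (-1)·3 + 1·0 + 1·(-3); (-1)·0 + 8·3 + 1·0 + (-3)·(-3); 1·0 + 1·3 + 5·0 + 2·(-3); 1·0 + (-3)·3 + 2·0 + 10·(-3)) = (-6, 33, -3, -39)
The requested component of w1 is -3.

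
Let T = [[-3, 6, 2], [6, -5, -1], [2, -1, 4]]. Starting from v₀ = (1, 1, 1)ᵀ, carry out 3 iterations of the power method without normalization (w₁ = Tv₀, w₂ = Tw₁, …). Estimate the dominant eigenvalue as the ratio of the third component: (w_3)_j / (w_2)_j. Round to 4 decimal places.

w1 = Tv₀ = (5, 0, 5)
w2 = Tw1 = (-5, 25, 30)
w3 = Tw2 = (225, -185, 85)
Ratio at component: 85 / 30 = 2.8333

λ ≈ 2.8333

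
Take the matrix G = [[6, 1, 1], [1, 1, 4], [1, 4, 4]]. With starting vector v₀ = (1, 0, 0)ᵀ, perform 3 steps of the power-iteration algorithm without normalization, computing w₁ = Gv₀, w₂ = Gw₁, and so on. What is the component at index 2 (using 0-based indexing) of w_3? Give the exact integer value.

w1 = Gv₀ = (6·1 + 1·0 + 1·0; 1·1 + 1·0 + 4·0; 1·1 + 4·0 + 4·0) = (6, 1, 1)
w2 = Gw1 = (6·6 + 1·1 + 1·1; 1·6 + 1·1 + 4·1; 1·6 + 4·1 + 4·1) = (38, 11, 14)
w3 = Gw2 = (253, 105, 138)
The requested component of w3 is 138.

138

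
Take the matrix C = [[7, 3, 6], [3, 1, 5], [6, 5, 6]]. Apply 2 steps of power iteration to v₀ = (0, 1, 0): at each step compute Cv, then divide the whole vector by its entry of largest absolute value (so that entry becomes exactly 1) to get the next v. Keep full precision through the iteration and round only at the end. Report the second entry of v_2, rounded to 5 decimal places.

0.64815

Cv0 = (3.000000, 1.000000, 5.000000); divide by 5.000000 → v1 = (0.600000, 0.200000, 1.000000)
Cv1 = (10.800000, 7.000000, 10.600000); divide by 10.800000 → v2 = (1.000000, 0.648148, 0.981481)
Requested entry of v2: 35/54 = 0.64815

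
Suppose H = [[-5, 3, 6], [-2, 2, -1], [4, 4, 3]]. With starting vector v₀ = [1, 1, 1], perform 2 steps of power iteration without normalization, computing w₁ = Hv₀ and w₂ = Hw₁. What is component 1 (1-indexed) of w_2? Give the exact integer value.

43

w1 = Hv₀ = (4, -1, 11)
w2 = Hw1 = (43, -21, 45)
The requested component of w2 is 43.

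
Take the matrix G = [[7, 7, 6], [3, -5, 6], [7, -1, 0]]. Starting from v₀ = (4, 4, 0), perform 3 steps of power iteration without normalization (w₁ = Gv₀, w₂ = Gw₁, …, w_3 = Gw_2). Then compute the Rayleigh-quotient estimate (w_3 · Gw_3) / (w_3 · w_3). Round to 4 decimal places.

12.0449

w1 = Gv₀ = (56, -8, 24)
w2 = Gw1 = (480, 352, 400)
w3 = Gw2 = (8224, 2080, 3008)
Gw3 = (90176, 32320, 55488)
w3·Gw3 = 8224·90176 + 2080·32320 + 3008·55488 = 975740928; w3·w3 = 8224·8224 + 2080·2080 + 3008·3008 = 81008640
λ ≈ 975740928/81008640 = 12.0449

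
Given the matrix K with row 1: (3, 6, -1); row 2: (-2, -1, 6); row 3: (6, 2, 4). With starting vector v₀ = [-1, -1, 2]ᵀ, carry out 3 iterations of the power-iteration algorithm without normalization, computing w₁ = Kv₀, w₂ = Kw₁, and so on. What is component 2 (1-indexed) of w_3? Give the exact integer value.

-337

w1 = Kv₀ = (3·(-1) + 6·(-1) + (-1)·2; (-2)·(-1) + (-1)·(-1) + 6·2; 6·(-1) + 2·(-1) + 4·2) = (-11, 15, 0)
w2 = Kw1 = (3·(-11) + 6·15 + (-1)·0; (-2)·(-11) + (-1)·15 + 6·0; 6·(-11) + 2·15 + 4·0) = (57, 7, -36)
w3 = Kw2 = (249, -337, 212)
The requested component of w3 is -337.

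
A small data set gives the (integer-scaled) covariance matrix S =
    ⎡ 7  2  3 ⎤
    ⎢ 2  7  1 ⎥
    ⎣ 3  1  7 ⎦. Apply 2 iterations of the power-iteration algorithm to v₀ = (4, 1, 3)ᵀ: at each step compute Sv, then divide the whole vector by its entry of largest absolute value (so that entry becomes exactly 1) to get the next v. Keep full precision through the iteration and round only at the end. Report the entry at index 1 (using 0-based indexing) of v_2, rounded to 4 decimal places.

0.5791

Sv0 = (39.00000, 18.00000, 34.00000); divide by 39.00000 → v1 = (1.00000, 0.46154, 0.87179)
Sv1 = (10.53846, 6.10256, 9.56410); divide by 10.53846 → v2 = (1.00000, 0.57908, 0.90754)
Requested entry of v2: 238/411 = 0.5791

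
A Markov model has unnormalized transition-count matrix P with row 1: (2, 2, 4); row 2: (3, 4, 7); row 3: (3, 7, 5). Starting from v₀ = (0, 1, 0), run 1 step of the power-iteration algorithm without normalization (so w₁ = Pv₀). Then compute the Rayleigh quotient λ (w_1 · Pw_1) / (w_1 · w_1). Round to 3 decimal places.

w1 = Pv₀ = (2, 4, 7)
Pw1 = (40, 71, 69)
w1·Pw1 = 2·40 + 4·71 + 7·69 = 847; w1·w1 = 2·2 + 4·4 + 7·7 = 69
λ ≈ 847/69 = 12.275

12.275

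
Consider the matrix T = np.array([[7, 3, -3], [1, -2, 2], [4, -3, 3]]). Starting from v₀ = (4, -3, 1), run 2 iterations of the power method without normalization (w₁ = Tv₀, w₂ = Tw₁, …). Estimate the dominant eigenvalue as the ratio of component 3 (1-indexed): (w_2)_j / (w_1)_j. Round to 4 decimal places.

w1 = Tv₀ = (7·4 + 3·(-3) + (-3)·1; 1·4 + (-2)·(-3) + 2·1; 4·4 + (-3)·(-3) + 3·1) = (16, 12, 28)
w2 = Tw1 = (7·16 + 3·12 + (-3)·28; 1·16 + (-2)·12 + 2·28; 4·16 + (-3)·12 + 3·28) = (64, 48, 112)
Ratio at component: 112 / 28 = 4.0000

λ ≈ 4.0000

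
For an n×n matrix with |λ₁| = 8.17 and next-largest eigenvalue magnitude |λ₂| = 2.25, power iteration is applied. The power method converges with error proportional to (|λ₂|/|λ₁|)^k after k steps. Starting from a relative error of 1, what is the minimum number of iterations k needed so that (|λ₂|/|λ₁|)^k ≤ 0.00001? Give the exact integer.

9

|λ₂/λ₁| = 2.25/8.17 = 0.27540
Need k ≥ ln(0.00001) / ln(0.27540) = -11.5129 / -1.2895 ≈ 8.928
Smallest integer k satisfying the bound: 9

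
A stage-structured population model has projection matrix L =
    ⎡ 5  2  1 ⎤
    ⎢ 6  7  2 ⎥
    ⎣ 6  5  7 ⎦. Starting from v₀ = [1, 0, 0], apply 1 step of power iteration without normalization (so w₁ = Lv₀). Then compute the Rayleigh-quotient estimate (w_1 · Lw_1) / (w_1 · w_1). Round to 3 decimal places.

λ ≈ 13.722

w1 = Lv₀ = (5, 6, 6)
Lw1 = (43, 84, 102)
w1·Lw1 = 5·43 + 6·84 + 6·102 = 1331; w1·w1 = 5·5 + 6·6 + 6·6 = 97
λ ≈ 1331/97 = 13.722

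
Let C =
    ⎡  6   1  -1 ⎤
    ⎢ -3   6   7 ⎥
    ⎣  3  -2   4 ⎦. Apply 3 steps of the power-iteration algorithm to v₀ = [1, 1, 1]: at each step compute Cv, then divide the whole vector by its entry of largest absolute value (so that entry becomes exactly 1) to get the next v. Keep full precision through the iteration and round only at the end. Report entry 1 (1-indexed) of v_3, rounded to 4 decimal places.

0.6559

Cv0 = (6.00000, 10.00000, 5.00000); divide by 10.00000 → v1 = (0.60000, 1.00000, 0.50000)
Cv1 = (4.10000, 7.70000, 1.80000); divide by 7.70000 → v2 = (0.53247, 1.00000, 0.23377)
Cv2 = (3.96104, 6.03896, 0.53247); divide by 6.03896 → v3 = (0.65591, 1.00000, 0.08817)
Requested entry of v3: 305/465 = 0.6559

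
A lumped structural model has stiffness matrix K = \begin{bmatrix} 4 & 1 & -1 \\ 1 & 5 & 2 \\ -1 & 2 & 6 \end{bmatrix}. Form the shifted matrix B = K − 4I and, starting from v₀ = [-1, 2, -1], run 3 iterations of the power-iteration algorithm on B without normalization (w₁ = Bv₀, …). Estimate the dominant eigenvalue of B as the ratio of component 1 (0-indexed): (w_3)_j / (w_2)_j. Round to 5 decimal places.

B = K − 4I has rows (0, 1, -1); (1, 1, 2); (-1, 2, 2)
w1 = Bv₀ = (3, -1, 3)
w2 = Bw1 = (-4, 8, 1)
w3 = Bw2 = (7, 6, 22)
Ratio: 6/8 = 0.75000

0.75000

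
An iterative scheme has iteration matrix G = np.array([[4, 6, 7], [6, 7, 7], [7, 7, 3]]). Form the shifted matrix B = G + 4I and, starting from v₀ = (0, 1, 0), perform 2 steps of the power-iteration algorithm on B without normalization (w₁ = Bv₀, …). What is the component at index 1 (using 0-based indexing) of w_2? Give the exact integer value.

B = G + 4I has rows (8, 6, 7); (6, 11, 7); (7, 7, 7)
w1 = Bv₀ = (8·0 + 6·1 + 7·0; 6·0 + 11·1 + 7·0; 7·0 + 7·1 + 7·0) = (6, 11, 7)
w2 = Bw1 = (8·6 + 6·11 + 7·7; 6·6 + 11·11 + 7·7; 7·6 + 7·11 + 7·7) = (163, 206, 168)
Requested component of w2: 206

206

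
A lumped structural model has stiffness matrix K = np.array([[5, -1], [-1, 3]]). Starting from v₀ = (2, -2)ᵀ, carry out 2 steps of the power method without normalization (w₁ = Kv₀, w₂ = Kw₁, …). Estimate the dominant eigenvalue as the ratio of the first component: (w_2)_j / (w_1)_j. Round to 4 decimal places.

λ ≈ 5.6667

w1 = Kv₀ = (5·2 + (-1)·(-2); (-1)·2 + 3·(-2)) = (12, -8)
w2 = Kw1 = (5·12 + (-1)·(-8); (-1)·12 + 3·(-8)) = (68, -36)
Ratio at component: 68 / 12 = 5.6667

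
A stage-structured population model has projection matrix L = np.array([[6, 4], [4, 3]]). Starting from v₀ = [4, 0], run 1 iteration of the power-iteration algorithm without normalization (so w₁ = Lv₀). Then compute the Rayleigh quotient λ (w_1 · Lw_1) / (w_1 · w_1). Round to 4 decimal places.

w1 = Lv₀ = (6·4 + 4·0; 4·4 + 3·0) = (24, 16)
Lw1 = (208, 144)
w1·Lw1 = 24·208 + 16·144 = 7296; w1·w1 = 24·24 + 16·16 = 832
λ ≈ 7296/832 = 8.7692

8.7692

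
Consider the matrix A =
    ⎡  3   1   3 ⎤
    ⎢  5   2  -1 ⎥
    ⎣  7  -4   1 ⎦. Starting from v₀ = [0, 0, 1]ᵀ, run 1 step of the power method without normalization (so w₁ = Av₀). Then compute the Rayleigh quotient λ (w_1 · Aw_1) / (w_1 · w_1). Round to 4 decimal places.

4.2727

w1 = Av₀ = (3·0 + 1·0 + 3·1; 5·0 + 2·0 + (-1)·1; 7·0 + (-4)·0 + 1·1) = (3, -1, 1)
Aw1 = (11, 12, 26)
w1·Aw1 = 3·11 + (-1)·12 + 1·26 = 47; w1·w1 = 3·3 + (-1)·(-1) + 1·1 = 11
λ ≈ 47/11 = 4.2727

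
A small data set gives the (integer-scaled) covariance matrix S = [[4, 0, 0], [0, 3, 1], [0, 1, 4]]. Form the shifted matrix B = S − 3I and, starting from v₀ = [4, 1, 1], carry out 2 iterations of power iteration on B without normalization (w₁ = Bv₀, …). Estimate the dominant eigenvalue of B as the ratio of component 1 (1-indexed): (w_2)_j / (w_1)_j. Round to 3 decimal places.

B = S − 3I has rows (1, 0, 0); (0, 0, 1); (0, 1, 1)
w1 = Bv₀ = (4, 1, 2)
w2 = Bw1 = (4, 2, 3)
Ratio: 4/4 = 1.000

1.000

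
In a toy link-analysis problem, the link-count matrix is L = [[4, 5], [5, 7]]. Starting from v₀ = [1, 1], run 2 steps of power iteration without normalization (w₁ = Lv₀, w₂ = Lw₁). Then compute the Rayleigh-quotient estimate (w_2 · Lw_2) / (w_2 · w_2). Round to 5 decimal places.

λ ≈ 10.72015

w1 = Lv₀ = (4·1 + 5·1; 5·1 + 7·1) = (9, 12)
w2 = Lw1 = (4·9 + 5·12; 5·9 + 7·12) = (96, 129)
Lw2 = (1029, 1383)
w2·Lw2 = 96·1029 + 129·1383 = 277191; w2·w2 = 96·96 + 129·129 = 25857
λ ≈ 277191/25857 = 10.72015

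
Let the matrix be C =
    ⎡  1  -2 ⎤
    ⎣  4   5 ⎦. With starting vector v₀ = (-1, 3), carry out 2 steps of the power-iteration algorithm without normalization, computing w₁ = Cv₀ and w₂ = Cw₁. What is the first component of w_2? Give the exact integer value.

w1 = Cv₀ = (1·(-1) + (-2)·3; 4·(-1) + 5·3) = (-7, 11)
w2 = Cw1 = (1·(-7) + (-2)·11; 4·(-7) + 5·11) = (-29, 27)
The requested component of w2 is -29.

-29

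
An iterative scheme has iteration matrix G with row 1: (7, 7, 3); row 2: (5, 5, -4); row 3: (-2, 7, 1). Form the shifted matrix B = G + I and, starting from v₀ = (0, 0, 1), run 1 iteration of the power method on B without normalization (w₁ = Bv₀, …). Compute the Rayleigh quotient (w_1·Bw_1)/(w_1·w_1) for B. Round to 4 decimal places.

0.4828

B = G + I has rows (8, 7, 3); (5, 6, -4); (-2, 7, 2)
w1 = Bv₀ = (8·0 + 7·0 + 3·1; 5·0 + 6·0 + (-4)·1; (-2)·0 + 7·0 + 2·1) = (3, -4, 2)
Bw1 = (2, -17, -30)
w1·Bw1 = 14; w1·w1 = 29; μ ≈ 14/29 = 0.4828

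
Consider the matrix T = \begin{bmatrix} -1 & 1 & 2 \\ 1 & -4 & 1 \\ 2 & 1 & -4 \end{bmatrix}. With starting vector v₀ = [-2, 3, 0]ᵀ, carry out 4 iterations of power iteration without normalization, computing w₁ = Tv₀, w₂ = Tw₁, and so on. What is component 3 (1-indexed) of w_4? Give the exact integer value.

-171

w1 = Tv₀ = (5, -14, -1)
w2 = Tw1 = (-21, 60, 0)
w3 = Tw2 = (81, -261, 18)
w4 = Tw3 = (-306, 1143, -171)
The requested component of w4 is -171.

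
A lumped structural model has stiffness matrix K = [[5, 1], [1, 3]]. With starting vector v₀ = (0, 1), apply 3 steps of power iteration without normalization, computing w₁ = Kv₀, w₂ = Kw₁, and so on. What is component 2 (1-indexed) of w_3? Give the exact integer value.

w1 = Kv₀ = (1, 3)
w2 = Kw1 = (8, 10)
w3 = Kw2 = (50, 38)
The requested component of w3 is 38.

38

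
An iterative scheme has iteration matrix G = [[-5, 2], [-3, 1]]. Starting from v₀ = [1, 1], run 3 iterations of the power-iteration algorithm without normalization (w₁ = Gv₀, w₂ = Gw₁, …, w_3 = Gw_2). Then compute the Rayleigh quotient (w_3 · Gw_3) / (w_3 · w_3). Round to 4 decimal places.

w1 = Gv₀ = ((-5)·1 + 2·1; (-3)·1 + 1·1) = (-3, -2)
w2 = Gw1 = ((-5)·(-3) + 2·(-2); (-3)·(-3) + 1·(-2)) = (11, 7)
w3 = Gw2 = (-41, -26)
Gw3 = (153, 97)
w3·Gw3 = (-41)·153 + (-26)·97 = -8795; w3·w3 = (-41)·(-41) + (-26)·(-26) = 2357
λ ≈ -8795/2357 = -3.7314

-3.7314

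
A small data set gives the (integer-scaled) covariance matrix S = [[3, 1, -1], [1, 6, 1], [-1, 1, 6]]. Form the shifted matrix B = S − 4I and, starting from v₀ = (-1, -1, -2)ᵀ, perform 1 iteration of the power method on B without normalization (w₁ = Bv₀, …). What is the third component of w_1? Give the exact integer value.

-4

B = S − 4I has rows (-1, 1, -1); (1, 2, 1); (-1, 1, 2)
w1 = Bv₀ = ((-1)·(-1) + 1·(-1) + (-1)·(-2); 1·(-1) + 2·(-1) + 1·(-2); (-1)·(-1) + 1·(-1) + 2·(-2)) = (2, -5, -4)
Requested component of w1: -4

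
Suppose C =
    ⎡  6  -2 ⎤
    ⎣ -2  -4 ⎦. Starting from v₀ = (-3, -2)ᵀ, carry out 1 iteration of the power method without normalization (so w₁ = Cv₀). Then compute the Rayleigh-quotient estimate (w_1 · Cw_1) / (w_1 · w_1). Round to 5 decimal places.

3.00000

w1 = Cv₀ = (6·(-3) + (-2)·(-2); (-2)·(-3) + (-4)·(-2)) = (-14, 14)
Cw1 = (-112, -28)
w1·Cw1 = (-14)·(-112) + 14·(-28) = 1176; w1·w1 = (-14)·(-14) + 14·14 = 392
λ ≈ 1176/392 = 3.00000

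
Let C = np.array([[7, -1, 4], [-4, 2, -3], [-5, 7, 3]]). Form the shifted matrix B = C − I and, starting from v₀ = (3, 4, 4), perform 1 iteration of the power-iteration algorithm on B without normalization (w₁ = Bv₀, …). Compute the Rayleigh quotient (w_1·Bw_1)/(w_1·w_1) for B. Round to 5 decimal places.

B = C − I has rows (6, -1, 4); (-4, 1, -3); (-5, 7, 2)
w1 = Bv₀ = (6·3 + (-1)·4 + 4·4; (-4)·3 + 1·4 + (-3)·4; (-5)·3 + 7·4 + 2·4) = (30, -20, 21)
Bw1 = (284, -203, -248)
w1·Bw1 = 7372; w1·w1 = 1741; μ ≈ 7372/1741 = 4.23435

μ ≈ 4.23435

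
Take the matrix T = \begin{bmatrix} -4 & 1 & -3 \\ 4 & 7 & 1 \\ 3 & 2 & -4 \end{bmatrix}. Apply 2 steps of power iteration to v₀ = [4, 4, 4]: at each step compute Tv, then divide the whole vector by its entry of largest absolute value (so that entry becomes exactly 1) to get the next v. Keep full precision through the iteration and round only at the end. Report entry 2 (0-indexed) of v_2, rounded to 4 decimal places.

0.0328

Tv0 = (-24.00000, 48.00000, 4.00000); divide by 48.00000 → v1 = (-0.50000, 1.00000, 0.08333)
Tv1 = (2.75000, 5.08333, 0.16667); divide by 5.08333 → v2 = (0.54098, 1.00000, 0.03279)
Requested entry of v2: 8/244 = 0.0328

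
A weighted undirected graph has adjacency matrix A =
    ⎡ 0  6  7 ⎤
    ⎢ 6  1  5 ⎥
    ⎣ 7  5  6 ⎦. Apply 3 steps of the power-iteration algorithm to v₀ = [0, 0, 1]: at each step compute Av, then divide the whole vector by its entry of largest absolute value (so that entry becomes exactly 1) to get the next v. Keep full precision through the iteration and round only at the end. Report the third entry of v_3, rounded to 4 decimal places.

1.0000

Av0 = (7.00000, 5.00000, 6.00000); divide by 7.00000 → v1 = (1.00000, 0.71429, 0.85714)
Av1 = (10.28571, 11.00000, 15.71429); divide by 15.71429 → v2 = (0.65455, 0.70000, 1.00000)
Av2 = (11.20000, 9.62727, 14.08182); divide by 14.08182 → v3 = (0.79535, 0.68367, 1.00000)
Requested entry of v3: 1549/1549 = 1.0000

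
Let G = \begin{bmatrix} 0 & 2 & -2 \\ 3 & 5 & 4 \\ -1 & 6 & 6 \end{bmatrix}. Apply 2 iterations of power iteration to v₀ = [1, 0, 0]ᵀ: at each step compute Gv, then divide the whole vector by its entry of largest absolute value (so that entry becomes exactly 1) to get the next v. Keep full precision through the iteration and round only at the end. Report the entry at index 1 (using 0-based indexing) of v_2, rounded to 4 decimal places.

Gv0 = (0.00000, 3.00000, -1.00000); divide by 3.00000 → v1 = (0.00000, 1.00000, -0.33333)
Gv1 = (2.66667, 3.66667, 4.00000); divide by 4.00000 → v2 = (0.66667, 0.91667, 1.00000)
Requested entry of v2: 11/12 = 0.9167

0.9167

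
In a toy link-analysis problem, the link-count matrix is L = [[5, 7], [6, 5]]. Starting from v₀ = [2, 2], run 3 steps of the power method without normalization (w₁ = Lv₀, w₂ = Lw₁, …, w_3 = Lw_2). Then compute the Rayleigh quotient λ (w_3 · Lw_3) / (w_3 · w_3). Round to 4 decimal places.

w1 = Lv₀ = (5·2 + 7·2; 6·2 + 5·2) = (24, 22)
w2 = Lw1 = (5·24 + 7·22; 6·24 + 5·22) = (274, 254)
w3 = Lw2 = (3148, 2914)
Lw3 = (36138, 33458)
w3·Lw3 = 3148·36138 + 2914·33458 = 211259036; w3·w3 = 3148·3148 + 2914·2914 = 18401300
λ ≈ 211259036/18401300 = 11.4807

11.4807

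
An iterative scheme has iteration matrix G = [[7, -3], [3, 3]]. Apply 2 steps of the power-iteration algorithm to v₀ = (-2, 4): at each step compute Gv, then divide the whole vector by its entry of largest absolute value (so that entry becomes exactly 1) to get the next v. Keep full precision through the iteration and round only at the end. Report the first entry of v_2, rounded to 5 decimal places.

Gv0 = (-26.000000, 6.000000); divide by -26.000000 → v1 = (1.000000, -0.230769)
Gv1 = (7.692308, 2.307692); divide by 7.692308 → v2 = (1.000000, 0.300000)
Requested entry of v2: -200/-200 = 1.00000

1.00000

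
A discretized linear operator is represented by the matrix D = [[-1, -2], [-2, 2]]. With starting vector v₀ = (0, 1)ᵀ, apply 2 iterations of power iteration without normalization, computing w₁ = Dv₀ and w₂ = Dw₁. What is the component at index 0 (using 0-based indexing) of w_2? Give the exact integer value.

-2

w1 = Dv₀ = (-2, 2)
w2 = Dw1 = (-2, 8)
The requested component of w2 is -2.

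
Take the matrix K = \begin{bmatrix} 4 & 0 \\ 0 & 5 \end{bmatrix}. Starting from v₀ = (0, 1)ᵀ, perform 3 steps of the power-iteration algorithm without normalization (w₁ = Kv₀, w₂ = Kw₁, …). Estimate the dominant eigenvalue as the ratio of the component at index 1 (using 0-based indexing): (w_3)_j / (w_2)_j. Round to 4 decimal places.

5.0000

w1 = Kv₀ = (4·0 + 0·1; 0·0 + 5·1) = (0, 5)
w2 = Kw1 = (4·0 + 0·5; 0·0 + 5·5) = (0, 25)
w3 = Kw2 = (0, 125)
Ratio at component: 125 / 25 = 5.0000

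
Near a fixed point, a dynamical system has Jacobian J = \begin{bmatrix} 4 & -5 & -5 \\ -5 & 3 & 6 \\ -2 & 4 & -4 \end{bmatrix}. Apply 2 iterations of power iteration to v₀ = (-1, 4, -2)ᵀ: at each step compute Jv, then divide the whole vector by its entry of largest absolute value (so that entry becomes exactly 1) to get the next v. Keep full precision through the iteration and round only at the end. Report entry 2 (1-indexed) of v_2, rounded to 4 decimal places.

1.0000

Jv0 = (-14.00000, 5.00000, 26.00000); divide by 26.00000 → v1 = (-0.53846, 0.19231, 1.00000)
Jv1 = (-8.11538, 9.26923, -2.15385); divide by 9.26923 → v2 = (-0.87552, 1.00000, -0.23237)
Requested entry of v2: 241/241 = 1.0000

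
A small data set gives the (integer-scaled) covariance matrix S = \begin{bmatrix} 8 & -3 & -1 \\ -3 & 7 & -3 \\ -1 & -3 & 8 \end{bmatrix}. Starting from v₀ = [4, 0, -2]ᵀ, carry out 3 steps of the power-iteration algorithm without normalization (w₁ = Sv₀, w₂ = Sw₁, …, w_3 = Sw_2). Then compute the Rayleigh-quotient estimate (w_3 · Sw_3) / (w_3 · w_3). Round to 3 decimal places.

λ ≈ 9.391

w1 = Sv₀ = (34, -6, -20)
w2 = Sw1 = (310, -84, -176)
w3 = Sw2 = (2908, -990, -1466)
Sw3 = (27700, -11256, -11666)
w3·Sw3 = 2908·27700 + (-990)·(-11256) + (-1466)·(-11666) = 108797396; w3·w3 = 2908·2908 + (-990)·(-990) + (-1466)·(-1466) = 11585720
λ ≈ 108797396/11585720 = 9.391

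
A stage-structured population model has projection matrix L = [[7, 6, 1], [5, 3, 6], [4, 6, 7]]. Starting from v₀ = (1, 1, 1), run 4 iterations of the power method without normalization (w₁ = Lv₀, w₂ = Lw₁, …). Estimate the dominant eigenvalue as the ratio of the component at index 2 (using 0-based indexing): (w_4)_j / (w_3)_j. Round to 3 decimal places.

14.935

w1 = Lv₀ = (7·1 + 6·1 + 1·1; 5·1 + 3·1 + 6·1; 4·1 + 6·1 + 7·1) = (14, 14, 17)
w2 = Lw1 = (7·14 + 6·14 + 1·17; 5·14 + 3·14 + 6·17; 4·14 + 6·14 + 7·17) = (199, 214, 259)
w3 = Lw2 = (2936, 3191, 3893)
w4 = Lw3 = (43591, 47611, 58141)
Ratio at component: 58141 / 3893 = 14.935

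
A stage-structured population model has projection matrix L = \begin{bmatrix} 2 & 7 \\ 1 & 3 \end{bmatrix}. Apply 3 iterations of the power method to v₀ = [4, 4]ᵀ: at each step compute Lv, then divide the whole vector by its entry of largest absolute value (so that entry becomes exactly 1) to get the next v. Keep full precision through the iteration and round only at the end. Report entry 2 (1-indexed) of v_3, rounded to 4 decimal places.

0.4561

Lv0 = (36.00000, 16.00000); divide by 36.00000 → v1 = (1.00000, 0.44444)
Lv1 = (5.11111, 2.33333); divide by 5.11111 → v2 = (1.00000, 0.45652)
Lv2 = (5.19565, 2.36957); divide by 5.19565 → v3 = (1.00000, 0.45607)
Requested entry of v3: 436/956 = 0.4561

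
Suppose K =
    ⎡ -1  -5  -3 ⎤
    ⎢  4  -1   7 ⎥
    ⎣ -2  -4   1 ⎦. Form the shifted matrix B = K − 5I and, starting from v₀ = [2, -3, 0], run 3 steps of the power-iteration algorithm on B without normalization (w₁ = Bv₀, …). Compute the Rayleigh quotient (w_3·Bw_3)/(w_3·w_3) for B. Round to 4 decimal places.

B = K − 5I has rows (-6, -5, -3); (4, -6, 7); (-2, -4, -4)
w1 = Bv₀ = ((-6)·2 + (-5)·(-3) + (-3)·0; 4·2 + (-6)·(-3) + 7·0; (-2)·2 + (-4)·(-3) + (-4)·0) = (3, 26, 8)
w2 = Bw1 = ((-6)·3 + (-5)·26 + (-3)·8; 4·3 + (-6)·26 + 7·8; (-2)·3 + (-4)·26 + (-4)·8) = (-172, -88, -142)
w3 = Bw2 = (1898, -1154, 1264)
Bw3 = (-9410, 23364, -4236)
w3·Bw3 = -50176540; w3·w3 = 6531816; μ ≈ -50176540/6531816 = -7.6819

μ ≈ -7.6819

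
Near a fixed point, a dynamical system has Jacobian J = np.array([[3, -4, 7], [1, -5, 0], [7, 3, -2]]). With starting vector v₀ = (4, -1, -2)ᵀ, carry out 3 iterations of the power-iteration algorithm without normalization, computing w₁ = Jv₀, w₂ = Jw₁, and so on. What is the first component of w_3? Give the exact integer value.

572

w1 = Jv₀ = (2, 9, 29)
w2 = Jw1 = (173, -43, -17)
w3 = Jw2 = (572, 388, 1116)
The requested component of w3 is 572.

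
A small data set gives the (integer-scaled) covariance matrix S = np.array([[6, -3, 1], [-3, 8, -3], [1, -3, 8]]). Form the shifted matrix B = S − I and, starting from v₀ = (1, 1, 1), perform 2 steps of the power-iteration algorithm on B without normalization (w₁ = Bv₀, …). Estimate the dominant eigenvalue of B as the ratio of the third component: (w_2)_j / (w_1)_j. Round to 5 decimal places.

B = S − I has rows (5, -3, 1); (-3, 7, -3); (1, -3, 7)
w1 = Bv₀ = (5·1 + (-3)·1 + 1·1; (-3)·1 + 7·1 + (-3)·1; 1·1 + (-3)·1 + 7·1) = (3, 1, 5)
w2 = Bw1 = (5·3 + (-3)·1 + 1·5; (-3)·3 + 7·1 + (-3)·5; 1·3 + (-3)·1 + 7·5) = (17, -17, 35)
Ratio: 35/5 = 7.00000

7.00000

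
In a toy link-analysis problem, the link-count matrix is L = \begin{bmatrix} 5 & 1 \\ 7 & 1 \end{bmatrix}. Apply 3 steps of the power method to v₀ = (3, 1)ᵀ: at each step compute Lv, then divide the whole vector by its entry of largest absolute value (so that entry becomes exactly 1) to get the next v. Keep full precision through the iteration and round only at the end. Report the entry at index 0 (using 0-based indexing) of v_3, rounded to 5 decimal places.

0.75943

Lv0 = (16.000000, 22.000000); divide by 22.000000 → v1 = (0.727273, 1.000000)
Lv1 = (4.636364, 6.090909); divide by 6.090909 → v2 = (0.761194, 1.000000)
Lv2 = (4.805970, 6.328358); divide by 6.328358 → v3 = (0.759434, 1.000000)
Requested entry of v3: 644/848 = 0.75943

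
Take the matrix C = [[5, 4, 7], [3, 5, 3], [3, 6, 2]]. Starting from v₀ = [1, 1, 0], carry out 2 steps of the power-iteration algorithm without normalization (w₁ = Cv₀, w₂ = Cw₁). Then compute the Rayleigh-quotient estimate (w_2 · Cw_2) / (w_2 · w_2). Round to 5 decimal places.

w1 = Cv₀ = (5·1 + 4·1 + 7·0; 3·1 + 5·1 + 3·0; 3·1 + 6·1 + 2·0) = (9, 8, 9)
w2 = Cw1 = (5·9 + 4·8 + 7·9; 3·9 + 5·8 + 3·9; 3·9 + 6·8 + 2·9) = (140, 94, 93)
Cw2 = (1727, 1169, 1170)
w2·Cw2 = 140·1727 + 94·1169 + 93·1170 = 460476; w2·w2 = 140·140 + 94·94 + 93·93 = 37085
λ ≈ 460476/37085 = 12.41677

12.41677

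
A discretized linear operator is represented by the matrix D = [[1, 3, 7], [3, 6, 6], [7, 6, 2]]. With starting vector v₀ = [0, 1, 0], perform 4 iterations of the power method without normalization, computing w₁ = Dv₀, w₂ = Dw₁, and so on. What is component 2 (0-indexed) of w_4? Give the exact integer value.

14187

w1 = Dv₀ = (3, 6, 6)
w2 = Dw1 = (63, 81, 69)
w3 = Dw2 = (789, 1089, 1065)
w4 = Dw3 = (11511, 15291, 14187)
The requested component of w4 is 14187.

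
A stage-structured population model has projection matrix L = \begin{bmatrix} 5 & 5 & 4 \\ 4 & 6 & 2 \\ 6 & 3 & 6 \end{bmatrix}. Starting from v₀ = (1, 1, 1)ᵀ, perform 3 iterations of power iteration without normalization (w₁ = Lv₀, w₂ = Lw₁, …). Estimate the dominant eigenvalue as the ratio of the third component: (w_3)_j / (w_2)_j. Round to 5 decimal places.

λ ≈ 13.68571

w1 = Lv₀ = (5·1 + 5·1 + 4·1; 4·1 + 6·1 + 2·1; 6·1 + 3·1 + 6·1) = (14, 12, 15)
w2 = Lw1 = (5·14 + 5·12 + 4·15; 4·14 + 6·12 + 2·15; 6·14 + 3·12 + 6·15) = (190, 158, 210)
w3 = Lw2 = (2580, 2128, 2874)
Ratio at component: 2874 / 210 = 13.68571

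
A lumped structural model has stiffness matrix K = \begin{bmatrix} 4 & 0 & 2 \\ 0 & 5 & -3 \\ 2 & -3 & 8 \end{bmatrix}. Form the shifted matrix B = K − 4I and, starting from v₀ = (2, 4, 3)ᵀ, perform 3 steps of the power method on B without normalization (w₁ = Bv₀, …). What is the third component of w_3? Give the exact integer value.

B = K − 4I has rows (0, 0, 2); (0, 1, -3); (2, -3, 4)
w1 = Bv₀ = (6, -5, 4)
w2 = Bw1 = (8, -17, 43)
w3 = Bw2 = (86, -146, 239)
Requested component of w3: 239

239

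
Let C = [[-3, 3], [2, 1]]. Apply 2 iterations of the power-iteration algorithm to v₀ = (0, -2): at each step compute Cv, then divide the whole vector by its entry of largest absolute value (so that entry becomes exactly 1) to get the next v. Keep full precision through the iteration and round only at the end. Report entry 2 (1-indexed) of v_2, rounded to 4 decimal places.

1.0000

Cv0 = (-6.00000, -2.00000); divide by -6.00000 → v1 = (1.00000, 0.33333)
Cv1 = (-2.00000, 2.33333); divide by 2.33333 → v2 = (-0.85714, 1.00000)
Requested entry of v2: -14/-14 = 1.0000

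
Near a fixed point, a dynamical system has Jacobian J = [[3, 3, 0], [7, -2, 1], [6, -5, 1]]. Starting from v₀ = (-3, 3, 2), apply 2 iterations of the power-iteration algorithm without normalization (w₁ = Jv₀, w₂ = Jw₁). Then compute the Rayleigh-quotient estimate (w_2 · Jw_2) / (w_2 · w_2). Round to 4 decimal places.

w1 = Jv₀ = (3·(-3) + 3·3 + 0·2; 7·(-3) + (-2)·3 + 1·2; 6·(-3) + (-5)·3 + 1·2) = (0, -25, -31)
w2 = Jw1 = (3·0 + 3·(-25) + 0·(-31); 7·0 + (-2)·(-25) + 1·(-31); 6·0 + (-5)·(-25) + 1·(-31)) = (-75, 19, 94)
Jw2 = (-168, -469, -451)
w2·Jw2 = (-75)·(-168) + 19·(-469) + 94·(-451) = -38705; w2·w2 = (-75)·(-75) + 19·19 + 94·94 = 14822
λ ≈ -38705/14822 = -2.6113

λ ≈ -2.6113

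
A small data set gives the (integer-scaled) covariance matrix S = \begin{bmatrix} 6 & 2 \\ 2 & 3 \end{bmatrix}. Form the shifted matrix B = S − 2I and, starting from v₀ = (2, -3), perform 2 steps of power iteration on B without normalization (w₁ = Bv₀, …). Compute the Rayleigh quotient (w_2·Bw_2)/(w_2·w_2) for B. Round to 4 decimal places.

B = S − 2I has rows (4, 2); (2, 1)
w1 = Bv₀ = (4·2 + 2·(-3); 2·2 + 1·(-3)) = (2, 1)
w2 = Bw1 = (4·2 + 2·1; 2·2 + 1·1) = (10, 5)
Bw2 = (50, 25)
w2·Bw2 = 625; w2·w2 = 125; μ ≈ 625/125 = 5.0000

5.0000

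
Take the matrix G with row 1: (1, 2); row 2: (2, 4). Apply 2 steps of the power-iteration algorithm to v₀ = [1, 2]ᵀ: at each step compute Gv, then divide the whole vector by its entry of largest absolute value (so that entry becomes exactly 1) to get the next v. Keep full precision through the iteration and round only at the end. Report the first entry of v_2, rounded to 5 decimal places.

0.50000

Gv0 = (5.000000, 10.000000); divide by 10.000000 → v1 = (0.500000, 1.000000)
Gv1 = (2.500000, 5.000000); divide by 5.000000 → v2 = (0.500000, 1.000000)
Requested entry of v2: 25/50 = 0.50000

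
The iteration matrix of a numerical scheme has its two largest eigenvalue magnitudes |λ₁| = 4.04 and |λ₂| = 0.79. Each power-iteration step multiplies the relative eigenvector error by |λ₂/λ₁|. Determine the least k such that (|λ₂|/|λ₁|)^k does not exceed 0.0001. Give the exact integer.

6

|λ₂/λ₁| = 0.79/4.04 = 0.19554
Need k ≥ ln(0.0001) / ln(0.19554) = -9.2103 / -1.6320 ≈ 5.644
Smallest integer k satisfying the bound: 6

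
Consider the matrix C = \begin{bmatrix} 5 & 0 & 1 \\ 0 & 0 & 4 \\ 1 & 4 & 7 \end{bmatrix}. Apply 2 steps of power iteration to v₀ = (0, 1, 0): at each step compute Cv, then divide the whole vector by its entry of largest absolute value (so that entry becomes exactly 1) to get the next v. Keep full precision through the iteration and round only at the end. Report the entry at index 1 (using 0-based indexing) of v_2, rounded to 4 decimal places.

Cv0 = (0.00000, 0.00000, 4.00000); divide by 4.00000 → v1 = (0.00000, 0.00000, 1.00000)
Cv1 = (1.00000, 4.00000, 7.00000); divide by 7.00000 → v2 = (0.14286, 0.57143, 1.00000)
Requested entry of v2: 16/28 = 0.5714

0.5714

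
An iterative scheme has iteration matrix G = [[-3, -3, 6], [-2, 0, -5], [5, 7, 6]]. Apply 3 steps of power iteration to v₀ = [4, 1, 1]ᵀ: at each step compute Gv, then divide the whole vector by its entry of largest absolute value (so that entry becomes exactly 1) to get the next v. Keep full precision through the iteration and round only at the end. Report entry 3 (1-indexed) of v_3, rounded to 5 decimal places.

-0.79117

Gv0 = (-9.000000, -13.000000, 33.000000); divide by 33.000000 → v1 = (-0.272727, -0.393939, 1.000000)
Gv1 = (8.000000, -4.454545, 1.878788); divide by 8.000000 → v2 = (1.000000, -0.556818, 0.234848)
Gv2 = (0.079545, -3.174242, 2.511364); divide by -3.174242 → v3 = (-0.025060, 1.000000, -0.791169)
Requested entry of v3: 663/-838 = -0.79117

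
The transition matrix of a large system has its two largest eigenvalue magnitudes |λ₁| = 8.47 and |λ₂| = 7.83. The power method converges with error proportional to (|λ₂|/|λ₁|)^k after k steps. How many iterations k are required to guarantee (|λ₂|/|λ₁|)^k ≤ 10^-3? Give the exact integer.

88

|λ₂/λ₁| = 7.83/8.47 = 0.92444
Need k ≥ ln(10^-3) / ln(0.92444) = -6.9078 / -0.0786 ≈ 87.921
Smallest integer k satisfying the bound: 88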